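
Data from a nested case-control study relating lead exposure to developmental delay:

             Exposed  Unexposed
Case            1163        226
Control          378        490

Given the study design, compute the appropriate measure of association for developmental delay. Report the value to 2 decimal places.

6.67

Reading the table with exposure as columns: a = 1163 (Exposed, case), b = 378 (Exposed, non-case), c = 226 (Unexposed, case), d = 490.
This is a nested case-control study: participants were sampled on outcome status, so risks in the source population cannot be estimated directly — relative risk is not valid here. The odds ratio is the appropriate measure.
OR = (a·d)/(b·c) = (1163 × 490) / (378 × 226) = 569870 / 85428 = 6.67076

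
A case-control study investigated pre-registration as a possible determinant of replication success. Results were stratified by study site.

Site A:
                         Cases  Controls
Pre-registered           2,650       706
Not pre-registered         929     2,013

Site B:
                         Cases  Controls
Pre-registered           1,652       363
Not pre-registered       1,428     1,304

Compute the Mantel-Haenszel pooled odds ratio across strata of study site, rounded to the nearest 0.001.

OR_MH = Σ(aᵢdᵢ/nᵢ) / Σ(bᵢcᵢ/nᵢ), where nᵢ is the stratum total.
Stratum 1 (Site A): n = 6298; a·d/n = 2650·2013/6298 = 847.0070; b·c/n = 706·929/6298 = 104.1400
Stratum 2 (Site B): n = 4747; a·d/n = 1652·1304/4747 = 453.8041; b·c/n = 363·1428/4747 = 109.1982
OR_MH = (847.0070 + 453.8041) / (104.1400 + 109.1982) = 1300.8111 / 213.3383 = 6.09741

6.097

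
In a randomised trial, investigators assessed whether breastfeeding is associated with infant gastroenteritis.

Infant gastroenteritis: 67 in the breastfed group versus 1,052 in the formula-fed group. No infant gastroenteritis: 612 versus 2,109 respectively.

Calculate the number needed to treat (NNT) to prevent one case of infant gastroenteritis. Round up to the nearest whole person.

5

Risk in treated group = 67/679 = 0.09867; risk in control = 1052/3161 = 0.33281.
Absolute risk reduction = 0.33281 − 0.09867 = 0.23413
NNT = 1 / ARR = 1 / 0.23413 = 4.271 → round up → 5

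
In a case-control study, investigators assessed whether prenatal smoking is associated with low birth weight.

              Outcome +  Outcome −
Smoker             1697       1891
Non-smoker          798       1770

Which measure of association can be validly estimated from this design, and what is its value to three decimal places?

Cells: a = 1697, b = 1891, c = 798, d = 1770.
This is a case-control study: participants were sampled on outcome status, so risks in the source population cannot be estimated directly — relative risk is not valid here. The odds ratio is the appropriate measure.
OR = (a·d)/(b·c) = (1697 × 1770) / (1891 × 798) = 3003690 / 1509018 = 1.99049

1.990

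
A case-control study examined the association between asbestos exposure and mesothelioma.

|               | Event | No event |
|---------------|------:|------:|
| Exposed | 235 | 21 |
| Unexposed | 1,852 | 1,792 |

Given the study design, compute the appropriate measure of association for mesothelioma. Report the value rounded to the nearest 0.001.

10.828

Cells: a = 235, b = 21, c = 1852, d = 1792.
This is a case-control study: participants were sampled on outcome status, so risks in the source population cannot be estimated directly — relative risk is not valid here. The odds ratio is the appropriate measure.
OR = (a·d)/(b·c) = (235 × 1792) / (21 × 1852) = 421120 / 38892 = 10.82793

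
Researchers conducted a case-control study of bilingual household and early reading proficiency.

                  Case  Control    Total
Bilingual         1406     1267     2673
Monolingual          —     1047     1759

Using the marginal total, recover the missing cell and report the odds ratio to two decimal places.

1.63

The missing cell is in the unexposed row: 1759 − 1047 = 712.
So a = 1406, b = 1267, c = 712, d = 1047.
OR = (a·d)/(b·c) = (1406 × 1047) / (1267 × 712) = 1472082 / 902104 = 1.63183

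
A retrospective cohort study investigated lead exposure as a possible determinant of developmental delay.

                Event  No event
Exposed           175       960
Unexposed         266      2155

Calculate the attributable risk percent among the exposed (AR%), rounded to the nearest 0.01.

Cells: a = 175, b = 960, c = 266, d = 2155.
Risk in exposed = 175/1135 = 0.15419; risk in unexposed = 266/2421 = 0.10987.
RR = 0.15419/0.10987 = 1.40332
AR% = (RR − 1)/RR × 100 = (1.40332 − 1)/1.40332 × 100 = 28.7402%

28.74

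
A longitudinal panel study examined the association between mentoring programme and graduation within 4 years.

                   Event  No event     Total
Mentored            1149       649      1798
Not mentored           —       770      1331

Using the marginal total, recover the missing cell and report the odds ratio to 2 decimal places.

The missing cell is in the unexposed row: 1331 − 770 = 561.
So a = 1149, b = 649, c = 561, d = 770.
OR = (a·d)/(b·c) = (1149 × 770) / (649 × 561) = 884730 / 364089 = 2.42998

2.43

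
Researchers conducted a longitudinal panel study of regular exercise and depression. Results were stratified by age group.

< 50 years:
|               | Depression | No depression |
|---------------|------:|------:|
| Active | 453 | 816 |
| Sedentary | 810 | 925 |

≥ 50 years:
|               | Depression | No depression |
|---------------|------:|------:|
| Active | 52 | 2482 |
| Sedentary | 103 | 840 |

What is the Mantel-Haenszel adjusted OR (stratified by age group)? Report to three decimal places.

0.518

OR_MH = Σ(aᵢdᵢ/nᵢ) / Σ(bᵢcᵢ/nᵢ), where nᵢ is the stratum total.
Stratum 1 (< 50 years): n = 3004; a·d/n = 453·925/3004 = 139.4890; b·c/n = 816·810/3004 = 220.0266
Stratum 2 (≥ 50 years): n = 3477; a·d/n = 52·840/3477 = 12.5626; b·c/n = 2482·103/3477 = 73.5249
OR_MH = (139.4890 + 12.5626) / (220.0266 + 73.5249) = 152.0516 / 293.5515 = 0.51797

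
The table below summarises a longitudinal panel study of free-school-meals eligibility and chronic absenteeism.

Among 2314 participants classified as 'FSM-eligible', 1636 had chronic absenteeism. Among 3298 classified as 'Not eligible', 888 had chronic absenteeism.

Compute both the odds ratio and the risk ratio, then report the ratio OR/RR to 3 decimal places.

From the description: a = 1636, b = 678, c = 888, d = 2410.
OR = (1636·2410)/(678·888) = 3942760/602064 = 6.54874
Risk in exposed = 1636/2314 = 0.70700; risk in unexposed = 888/3298 = 0.26925; RR = 2.62578
OR/RR = 6.54874 / 2.62578 = 2.49402
The outcome is not rare, so the OR lies further from 1 than the RR.

2.494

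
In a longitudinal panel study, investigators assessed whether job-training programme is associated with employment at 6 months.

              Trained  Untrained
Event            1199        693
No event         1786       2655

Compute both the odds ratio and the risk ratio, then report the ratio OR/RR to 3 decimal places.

1.325

Reading the table with exposure as columns: a = 1199 (Trained, case), b = 1786 (Trained, non-case), c = 693 (Untrained, case), d = 2655.
OR = (1199·2655)/(1786·693) = 3183345/1237698 = 2.57199
Risk in exposed = 1199/2985 = 0.40168; risk in unexposed = 693/3348 = 0.20699; RR = 1.94056
OR/RR = 2.57199 / 1.94056 = 1.32538
The outcome is not rare, so the OR lies further from 1 than the RR.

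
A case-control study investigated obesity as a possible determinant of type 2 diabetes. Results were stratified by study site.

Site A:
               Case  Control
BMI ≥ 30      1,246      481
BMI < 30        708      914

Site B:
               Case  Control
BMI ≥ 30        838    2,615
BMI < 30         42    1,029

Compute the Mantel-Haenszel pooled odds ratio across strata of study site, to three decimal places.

4.213

OR_MH = Σ(aᵢdᵢ/nᵢ) / Σ(bᵢcᵢ/nᵢ), where nᵢ is the stratum total.
Stratum 1 (Site A): n = 3349; a·d/n = 1246·914/3349 = 340.0549; b·c/n = 481·708/3349 = 101.6865
Stratum 2 (Site B): n = 4524; a·d/n = 838·1029/4524 = 190.6061; b·c/n = 2615·42/4524 = 24.2772
OR_MH = (340.0549 + 190.6061) / (101.6865 + 24.2772) = 530.6610 / 125.9637 = 4.21281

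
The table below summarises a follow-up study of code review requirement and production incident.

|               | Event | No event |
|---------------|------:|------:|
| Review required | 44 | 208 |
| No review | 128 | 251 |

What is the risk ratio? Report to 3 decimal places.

Cells: a = 44, b = 208, c = 128, d = 251.
Risk in exposed = 44/252 = 0.17460; risk in unexposed = 128/379 = 0.33773.
RR = 0.17460 / 0.33773 = 0.51699
The risk is 48% lower among the exposed than among the unexposed.

0.517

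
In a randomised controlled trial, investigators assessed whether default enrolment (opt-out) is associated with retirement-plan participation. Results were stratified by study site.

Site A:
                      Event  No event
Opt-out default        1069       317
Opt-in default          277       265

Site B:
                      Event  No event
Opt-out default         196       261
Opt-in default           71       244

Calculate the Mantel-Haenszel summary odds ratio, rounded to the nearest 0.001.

OR_MH = Σ(aᵢdᵢ/nᵢ) / Σ(bᵢcᵢ/nᵢ), where nᵢ is the stratum total.
Stratum 1 (Site A): n = 1928; a·d/n = 1069·265/1928 = 146.9321; b·c/n = 317·277/1928 = 45.5441
Stratum 2 (Site B): n = 772; a·d/n = 196·244/772 = 61.9482; b·c/n = 261·71/772 = 24.0039
OR_MH = (146.9321 + 61.9482) / (45.5441 + 24.0039) = 208.8802 / 69.5480 = 3.00340

3.003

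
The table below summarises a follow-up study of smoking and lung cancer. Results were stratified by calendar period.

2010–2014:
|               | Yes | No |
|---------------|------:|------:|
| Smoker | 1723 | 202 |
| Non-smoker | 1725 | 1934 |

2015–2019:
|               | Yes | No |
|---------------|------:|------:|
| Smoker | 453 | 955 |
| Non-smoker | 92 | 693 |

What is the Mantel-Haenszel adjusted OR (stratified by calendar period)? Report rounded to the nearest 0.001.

OR_MH = Σ(aᵢdᵢ/nᵢ) / Σ(bᵢcᵢ/nᵢ), where nᵢ is the stratum total.
Stratum 1 (2010–2014): n = 5584; a·d/n = 1723·1934/5584 = 596.7554; b·c/n = 202·1725/5584 = 62.4015
Stratum 2 (2015–2019): n = 2193; a·d/n = 453·693/2193 = 143.1505; b·c/n = 955·92/2193 = 40.0638
OR_MH = (596.7554 + 143.1505) / (62.4015 + 40.0638) = 739.9059 / 102.4653 = 7.22104

7.221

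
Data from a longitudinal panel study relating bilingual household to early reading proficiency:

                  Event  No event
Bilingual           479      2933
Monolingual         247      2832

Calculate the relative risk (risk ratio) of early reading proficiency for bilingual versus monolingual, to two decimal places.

Cells: a = 479, b = 2933, c = 247, d = 2832.
Risk in exposed = 479/3412 = 0.14039; risk in unexposed = 247/3079 = 0.08022.
RR = 0.14039 / 0.08022 = 1.75000
The risk among the exposed is 1.75 times that among the unexposed.

1.75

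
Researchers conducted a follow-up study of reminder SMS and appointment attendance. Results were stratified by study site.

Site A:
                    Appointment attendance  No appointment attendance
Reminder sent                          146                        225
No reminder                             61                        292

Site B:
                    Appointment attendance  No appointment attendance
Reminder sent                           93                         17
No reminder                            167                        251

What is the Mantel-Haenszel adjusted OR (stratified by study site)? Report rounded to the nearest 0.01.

4.24

OR_MH = Σ(aᵢdᵢ/nᵢ) / Σ(bᵢcᵢ/nᵢ), where nᵢ is the stratum total.
Stratum 1 (Site A): n = 724; a·d/n = 146·292/724 = 58.8840; b·c/n = 225·61/724 = 18.9572
Stratum 2 (Site B): n = 528; a·d/n = 93·251/528 = 44.2102; b·c/n = 17·167/528 = 5.3769
OR_MH = (58.8840 + 44.2102) / (18.9572 + 5.3769) = 103.0942 / 24.3341 = 4.23662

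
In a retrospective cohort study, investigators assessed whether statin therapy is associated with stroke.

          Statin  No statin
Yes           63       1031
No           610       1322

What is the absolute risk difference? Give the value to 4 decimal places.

Reading the table with exposure as columns: a = 63 (Statin, case), b = 610 (Statin, non-case), c = 1031 (No statin, case), d = 1322.
Risk in exposed = 63/673 = 0.093611; risk in unexposed = 1031/2353 = 0.438164.
Risk difference = 0.093611 − 0.438164 = -0.344553

-0.3446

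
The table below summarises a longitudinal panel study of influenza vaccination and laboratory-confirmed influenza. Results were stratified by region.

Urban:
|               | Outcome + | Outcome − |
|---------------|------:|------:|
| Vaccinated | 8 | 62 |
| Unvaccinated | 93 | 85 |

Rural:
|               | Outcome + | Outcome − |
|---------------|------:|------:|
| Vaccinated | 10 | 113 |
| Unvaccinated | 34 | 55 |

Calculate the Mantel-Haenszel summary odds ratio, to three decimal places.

0.129

OR_MH = Σ(aᵢdᵢ/nᵢ) / Σ(bᵢcᵢ/nᵢ), where nᵢ is the stratum total.
Stratum 1 (Urban): n = 248; a·d/n = 8·85/248 = 2.7419; b·c/n = 62·93/248 = 23.2500
Stratum 2 (Rural): n = 212; a·d/n = 10·55/212 = 2.5943; b·c/n = 113·34/212 = 18.1226
OR_MH = (2.7419 + 2.5943) / (23.2500 + 18.1226) = 5.3363 / 41.3726 = 0.12898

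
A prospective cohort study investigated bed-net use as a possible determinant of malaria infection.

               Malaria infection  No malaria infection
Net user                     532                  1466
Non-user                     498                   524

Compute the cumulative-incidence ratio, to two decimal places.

0.55

Cells: a = 532, b = 1466, c = 498, d = 524.
Risk in exposed = 532/1998 = 0.26627; risk in unexposed = 498/1022 = 0.48728.
RR = 0.26627 / 0.48728 = 0.54643
The risk is 45% lower among the exposed than among the unexposed.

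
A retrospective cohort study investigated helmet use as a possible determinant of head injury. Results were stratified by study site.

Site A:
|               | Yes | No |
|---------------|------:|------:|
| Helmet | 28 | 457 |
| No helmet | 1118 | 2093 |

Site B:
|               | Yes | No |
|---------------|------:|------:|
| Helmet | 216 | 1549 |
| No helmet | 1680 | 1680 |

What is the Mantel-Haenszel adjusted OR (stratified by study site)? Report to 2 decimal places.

OR_MH = Σ(aᵢdᵢ/nᵢ) / Σ(bᵢcᵢ/nᵢ), where nᵢ is the stratum total.
Stratum 1 (Site A): n = 3696; a·d/n = 28·2093/3696 = 15.8561; b·c/n = 457·1118/3696 = 138.2376
Stratum 2 (Site B): n = 5125; a·d/n = 216·1680/5125 = 70.8059; b·c/n = 1549·1680/5125 = 507.7698
OR_MH = (15.8561 + 70.8059) / (138.2376 + 507.7698) = 86.6619 / 646.0073 = 0.13415

0.13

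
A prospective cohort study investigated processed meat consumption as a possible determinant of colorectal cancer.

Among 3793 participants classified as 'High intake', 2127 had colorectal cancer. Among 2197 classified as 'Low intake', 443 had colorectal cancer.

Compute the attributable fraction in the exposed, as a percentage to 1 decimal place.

64.0

From the description: a = 2127, b = 1666, c = 443, d = 1754.
Risk in exposed = 2127/3793 = 0.56077; risk in unexposed = 443/2197 = 0.20164.
RR = 0.56077/0.20164 = 2.78106
AR% = (RR − 1)/RR × 100 = (2.78106 − 1)/2.78106 × 100 = 64.0425%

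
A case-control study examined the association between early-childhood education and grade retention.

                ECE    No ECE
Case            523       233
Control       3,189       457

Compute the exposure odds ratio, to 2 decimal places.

0.32

Reading the table with exposure as columns: a = 523 (ECE, case), b = 3189 (ECE, non-case), c = 233 (No ECE, case), d = 457.
OR = (a·d)/(b·c) = (523 × 457) / (3189 × 233) = 239011 / 743037 = 0.32167
Exposure is associated with lower odds of grade retention (OR = 0.32 < 1).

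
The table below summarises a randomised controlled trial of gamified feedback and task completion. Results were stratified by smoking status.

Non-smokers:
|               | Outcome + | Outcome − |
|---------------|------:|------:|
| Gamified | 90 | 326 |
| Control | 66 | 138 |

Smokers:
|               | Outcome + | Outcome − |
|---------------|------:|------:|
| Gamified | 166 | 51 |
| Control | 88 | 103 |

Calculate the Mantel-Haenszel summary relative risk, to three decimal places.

1.178

RR_MH = Σ(aᵢ·n₀ᵢ/nᵢ) / Σ(cᵢ·n₁ᵢ/nᵢ), with n₁ᵢ = aᵢ+bᵢ (exposed), n₀ᵢ = cᵢ+dᵢ (unexposed), nᵢ = n₁ᵢ+n₀ᵢ.
Stratum 1 (Non-smokers): n₁ = 416, n₀ = 204, n = 620; a·n₀/n = 90·204/620 = 29.6129; c·n₁/n = 66·416/620 = 44.2839
Stratum 2 (Smokers): n₁ = 217, n₀ = 191, n = 408; a·n₀/n = 166·191/408 = 77.7108; c·n₁/n = 88·217/408 = 46.8039
RR_MH = (29.6129 + 77.7108) / (44.2839 + 46.8039) = 107.3237 / 91.0878 = 1.17824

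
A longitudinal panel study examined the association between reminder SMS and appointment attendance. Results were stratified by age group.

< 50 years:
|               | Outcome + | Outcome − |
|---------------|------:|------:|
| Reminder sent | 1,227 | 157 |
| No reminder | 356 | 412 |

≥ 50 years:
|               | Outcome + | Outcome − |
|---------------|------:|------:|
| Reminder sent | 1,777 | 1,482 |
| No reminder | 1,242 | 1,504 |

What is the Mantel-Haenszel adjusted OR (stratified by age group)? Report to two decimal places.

2.05

OR_MH = Σ(aᵢdᵢ/nᵢ) / Σ(bᵢcᵢ/nᵢ), where nᵢ is the stratum total.
Stratum 1 (< 50 years): n = 2152; a·d/n = 1227·412/2152 = 234.9089; b·c/n = 157·356/2152 = 25.9721
Stratum 2 (≥ 50 years): n = 6005; a·d/n = 1777·1504/6005 = 445.0638; b·c/n = 1482·1242/6005 = 306.5186
OR_MH = (234.9089 + 445.0638) / (25.9721 + 306.5186) = 679.9727 / 332.4907 = 2.04509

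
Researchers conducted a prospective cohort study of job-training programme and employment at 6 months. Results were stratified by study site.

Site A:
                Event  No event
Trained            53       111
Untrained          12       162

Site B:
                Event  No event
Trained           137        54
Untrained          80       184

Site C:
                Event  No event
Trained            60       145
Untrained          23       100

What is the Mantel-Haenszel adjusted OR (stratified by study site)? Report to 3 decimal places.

4.198

OR_MH = Σ(aᵢdᵢ/nᵢ) / Σ(bᵢcᵢ/nᵢ), where nᵢ is the stratum total.
Stratum 1 (Site A): n = 338; a·d/n = 53·162/338 = 25.4024; b·c/n = 111·12/338 = 3.9408
Stratum 2 (Site B): n = 455; a·d/n = 137·184/455 = 55.4022; b·c/n = 54·80/455 = 9.4945
Stratum 3 (Site C): n = 328; a·d/n = 60·100/328 = 18.2927; b·c/n = 145·23/328 = 10.1677
OR_MH = (25.4024 + 55.4022 + 18.2927) / (3.9408 + 9.4945 + 10.1677) = 99.0972 / 23.6030 = 4.19850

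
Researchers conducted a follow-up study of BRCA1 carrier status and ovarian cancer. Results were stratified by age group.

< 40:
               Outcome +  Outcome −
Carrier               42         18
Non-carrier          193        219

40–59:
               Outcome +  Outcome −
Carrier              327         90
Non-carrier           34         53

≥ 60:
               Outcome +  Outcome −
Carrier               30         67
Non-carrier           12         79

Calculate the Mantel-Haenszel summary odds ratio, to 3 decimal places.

3.754

OR_MH = Σ(aᵢdᵢ/nᵢ) / Σ(bᵢcᵢ/nᵢ), where nᵢ is the stratum total.
Stratum 1 (< 40): n = 472; a·d/n = 42·219/472 = 19.4873; b·c/n = 18·193/472 = 7.3602
Stratum 2 (40–59): n = 504; a·d/n = 327·53/504 = 34.3869; b·c/n = 90·34/504 = 6.0714
Stratum 3 (≥ 60): n = 188; a·d/n = 30·79/188 = 12.6064; b·c/n = 67·12/188 = 4.2766
OR_MH = (19.4873 + 34.3869 + 12.6064) / (7.3602 + 6.0714 + 4.2766) = 66.4806 / 17.7082 = 3.75423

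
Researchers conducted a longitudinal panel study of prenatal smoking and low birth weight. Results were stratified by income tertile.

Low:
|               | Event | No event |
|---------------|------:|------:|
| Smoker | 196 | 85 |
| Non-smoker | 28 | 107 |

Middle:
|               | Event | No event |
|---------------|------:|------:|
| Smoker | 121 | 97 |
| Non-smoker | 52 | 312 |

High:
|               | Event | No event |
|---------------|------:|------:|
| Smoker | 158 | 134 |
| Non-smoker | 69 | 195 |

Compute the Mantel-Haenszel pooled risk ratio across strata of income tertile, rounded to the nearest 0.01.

2.87

RR_MH = Σ(aᵢ·n₀ᵢ/nᵢ) / Σ(cᵢ·n₁ᵢ/nᵢ), with n₁ᵢ = aᵢ+bᵢ (exposed), n₀ᵢ = cᵢ+dᵢ (unexposed), nᵢ = n₁ᵢ+n₀ᵢ.
Stratum 1 (Low): n₁ = 281, n₀ = 135, n = 416; a·n₀/n = 196·135/416 = 63.6058; c·n₁/n = 28·281/416 = 18.9135
Stratum 2 (Middle): n₁ = 218, n₀ = 364, n = 582; a·n₀/n = 121·364/582 = 75.6770; c·n₁/n = 52·218/582 = 19.4777
Stratum 3 (High): n₁ = 292, n₀ = 264, n = 556; a·n₀/n = 158·264/556 = 75.0216; c·n₁/n = 69·292/556 = 36.2374
RR_MH = (63.6058 + 75.6770 + 75.0216) / (18.9135 + 19.4777 + 36.2374) = 214.3043 / 74.6285 = 2.87161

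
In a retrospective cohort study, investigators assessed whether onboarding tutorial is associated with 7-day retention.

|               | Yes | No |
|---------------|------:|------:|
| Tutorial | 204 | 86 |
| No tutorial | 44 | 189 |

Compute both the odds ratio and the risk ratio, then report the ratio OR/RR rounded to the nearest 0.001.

Cells: a = 204, b = 86, c = 44, d = 189.
OR = (204·189)/(86·44) = 38556/3784 = 10.18922
Risk in exposed = 204/290 = 0.70345; risk in unexposed = 44/233 = 0.18884; RR = 3.72508
OR/RR = 10.18922 / 3.72508 = 2.73530
The outcome is not rare, so the OR lies further from 1 than the RR.

2.735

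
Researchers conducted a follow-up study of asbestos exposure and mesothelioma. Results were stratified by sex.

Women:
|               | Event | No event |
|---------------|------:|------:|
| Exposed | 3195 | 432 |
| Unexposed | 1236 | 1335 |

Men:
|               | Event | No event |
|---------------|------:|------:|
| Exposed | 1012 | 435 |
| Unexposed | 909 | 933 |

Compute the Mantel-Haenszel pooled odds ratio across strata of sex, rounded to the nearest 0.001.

OR_MH = Σ(aᵢdᵢ/nᵢ) / Σ(bᵢcᵢ/nᵢ), where nᵢ is the stratum total.
Stratum 1 (Women): n = 6198; a·d/n = 3195·1335/6198 = 688.1776; b·c/n = 432·1236/6198 = 86.1491
Stratum 2 (Men): n = 3289; a·d/n = 1012·933/3289 = 287.0769; b·c/n = 435·909/3289 = 120.2235
OR_MH = (688.1776 + 287.0769) / (86.1491 + 120.2235) = 975.2546 / 206.3726 = 4.72570

4.726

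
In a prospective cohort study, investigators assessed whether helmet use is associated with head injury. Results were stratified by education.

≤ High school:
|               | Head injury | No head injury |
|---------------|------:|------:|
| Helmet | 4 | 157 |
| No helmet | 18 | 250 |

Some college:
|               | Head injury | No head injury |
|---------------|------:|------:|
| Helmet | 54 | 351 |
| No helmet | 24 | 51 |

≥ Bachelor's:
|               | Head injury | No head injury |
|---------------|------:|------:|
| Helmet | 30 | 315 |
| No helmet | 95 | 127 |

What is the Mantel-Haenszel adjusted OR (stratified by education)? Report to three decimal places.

OR_MH = Σ(aᵢdᵢ/nᵢ) / Σ(bᵢcᵢ/nᵢ), where nᵢ is the stratum total.
Stratum 1 (≤ High school): n = 429; a·d/n = 4·250/429 = 2.3310; b·c/n = 157·18/429 = 6.5874
Stratum 2 (Some college): n = 480; a·d/n = 54·51/480 = 5.7375; b·c/n = 351·24/480 = 17.5500
Stratum 3 (≥ Bachelor's): n = 567; a·d/n = 30·127/567 = 6.7196; b·c/n = 315·95/567 = 52.7778
OR_MH = (2.3310 + 5.7375 + 6.7196) / (6.5874 + 17.5500 + 52.7778) = 14.7881 / 76.9152 = 0.19226

0.192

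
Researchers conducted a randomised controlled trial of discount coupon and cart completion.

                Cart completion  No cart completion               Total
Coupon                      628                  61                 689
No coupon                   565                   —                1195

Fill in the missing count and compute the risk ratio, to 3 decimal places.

1.928

The missing cell is in the unexposed row: 1195 − 565 = 630.
So a = 628, b = 61, c = 565, d = 630.
RR = [a/(a+b)] / [c/(c+d)] = (628/689) / (565/1195) = 0.91147/0.47280 = 1.92779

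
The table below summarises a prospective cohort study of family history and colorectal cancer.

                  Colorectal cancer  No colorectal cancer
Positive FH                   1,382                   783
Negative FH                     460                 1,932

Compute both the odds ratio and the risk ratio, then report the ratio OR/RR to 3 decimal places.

Cells: a = 1382, b = 783, c = 460, d = 1932.
OR = (1382·1932)/(783·460) = 2670024/360180 = 7.41303
Risk in exposed = 1382/2165 = 0.63834; risk in unexposed = 460/2392 = 0.19231; RR = 3.31935
OR/RR = 7.41303 / 3.31935 = 2.23327
The outcome is not rare, so the OR lies further from 1 than the RR.

2.233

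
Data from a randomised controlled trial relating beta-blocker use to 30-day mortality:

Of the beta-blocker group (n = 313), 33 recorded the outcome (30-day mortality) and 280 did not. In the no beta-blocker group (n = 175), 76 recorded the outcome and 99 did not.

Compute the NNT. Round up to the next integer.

4

Risk in treated group = 33/313 = 0.10543; risk in control = 76/175 = 0.43429.
Absolute risk reduction = 0.43429 − 0.10543 = 0.32885
NNT = 1 / ARR = 1 / 0.32885 = 3.041 → round up → 4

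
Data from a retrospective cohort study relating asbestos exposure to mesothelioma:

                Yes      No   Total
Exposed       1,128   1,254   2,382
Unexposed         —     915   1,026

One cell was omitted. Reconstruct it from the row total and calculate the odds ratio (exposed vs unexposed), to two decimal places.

7.41

The missing cell is in the unexposed row: 1026 − 915 = 111.
So a = 1128, b = 1254, c = 111, d = 915.
OR = (a·d)/(b·c) = (1128 × 915) / (1254 × 111) = 1032120 / 139194 = 7.41497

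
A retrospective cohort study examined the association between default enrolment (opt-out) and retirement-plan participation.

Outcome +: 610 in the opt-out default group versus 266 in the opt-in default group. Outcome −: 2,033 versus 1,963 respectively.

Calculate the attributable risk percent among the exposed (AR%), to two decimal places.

48.29

From the description: a = 610, b = 2033, c = 266, d = 1963.
Risk in exposed = 610/2643 = 0.23080; risk in unexposed = 266/2229 = 0.11934.
RR = 0.23080/0.11934 = 1.93402
AR% = (RR − 1)/RR × 100 = (1.93402 − 1)/1.93402 × 100 = 48.2942%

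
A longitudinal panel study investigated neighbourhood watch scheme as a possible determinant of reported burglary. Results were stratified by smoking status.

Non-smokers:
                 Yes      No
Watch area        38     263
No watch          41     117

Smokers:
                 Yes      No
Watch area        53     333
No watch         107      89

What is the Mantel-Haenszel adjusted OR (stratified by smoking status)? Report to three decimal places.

OR_MH = Σ(aᵢdᵢ/nᵢ) / Σ(bᵢcᵢ/nᵢ), where nᵢ is the stratum total.
Stratum 1 (Non-smokers): n = 459; a·d/n = 38·117/459 = 9.6863; b·c/n = 263·41/459 = 23.4924
Stratum 2 (Smokers): n = 582; a·d/n = 53·89/582 = 8.1048; b·c/n = 333·107/582 = 61.2216
OR_MH = (9.6863 + 8.1048) / (23.4924 + 61.2216) = 17.7911 / 84.7140 = 0.21001

0.210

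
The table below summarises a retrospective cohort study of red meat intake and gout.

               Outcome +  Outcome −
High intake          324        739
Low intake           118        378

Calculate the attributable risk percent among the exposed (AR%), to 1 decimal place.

21.9

Cells: a = 324, b = 739, c = 118, d = 378.
Risk in exposed = 324/1063 = 0.30480; risk in unexposed = 118/496 = 0.23790.
RR = 0.30480/0.23790 = 1.28118
AR% = (RR − 1)/RR × 100 = (1.28118 − 1)/1.28118 × 100 = 21.9472%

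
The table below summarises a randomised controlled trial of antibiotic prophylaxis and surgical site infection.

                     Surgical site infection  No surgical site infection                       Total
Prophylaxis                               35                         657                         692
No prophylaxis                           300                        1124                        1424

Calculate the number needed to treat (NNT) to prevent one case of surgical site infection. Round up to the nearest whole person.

7

Risk in treated group = 35/692 = 0.05058; risk in control = 300/1424 = 0.21067.
Absolute risk reduction = 0.21067 − 0.05058 = 0.16010
NNT = 1 / ARR = 1 / 0.16010 = 6.246 → round up → 7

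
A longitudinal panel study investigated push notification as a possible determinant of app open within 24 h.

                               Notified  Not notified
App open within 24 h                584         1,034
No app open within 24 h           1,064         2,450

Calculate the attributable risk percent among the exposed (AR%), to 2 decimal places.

16.25

Reading the table with exposure as columns: a = 584 (Notified, case), b = 1064 (Notified, non-case), c = 1034 (Not notified, case), d = 2450.
Risk in exposed = 584/1648 = 0.35437; risk in unexposed = 1034/3484 = 0.29679.
RR = 0.35437/0.29679 = 1.19402
AR% = (RR − 1)/RR × 100 = (1.19402 − 1)/1.19402 × 100 = 16.2496%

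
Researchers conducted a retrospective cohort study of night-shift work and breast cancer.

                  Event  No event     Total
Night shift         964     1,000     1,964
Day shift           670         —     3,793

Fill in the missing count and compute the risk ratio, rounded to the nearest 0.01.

The missing cell is in the unexposed row: 3793 − 670 = 3123.
So a = 964, b = 1000, c = 670, d = 3123.
RR = [a/(a+b)] / [c/(c+d)] = (964/1964) / (670/3793) = 0.49084/0.17664 = 2.77871

2.78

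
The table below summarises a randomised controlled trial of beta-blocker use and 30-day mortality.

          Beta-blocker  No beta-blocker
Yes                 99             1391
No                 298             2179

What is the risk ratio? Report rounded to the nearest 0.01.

0.64

Reading the table with exposure as columns: a = 99 (Beta-blocker, case), b = 298 (Beta-blocker, non-case), c = 1391 (No beta-blocker, case), d = 2179.
Risk in exposed = 99/397 = 0.24937; risk in unexposed = 1391/3570 = 0.38964.
RR = 0.24937 / 0.38964 = 0.64001
The risk is 36% lower among the exposed than among the unexposed.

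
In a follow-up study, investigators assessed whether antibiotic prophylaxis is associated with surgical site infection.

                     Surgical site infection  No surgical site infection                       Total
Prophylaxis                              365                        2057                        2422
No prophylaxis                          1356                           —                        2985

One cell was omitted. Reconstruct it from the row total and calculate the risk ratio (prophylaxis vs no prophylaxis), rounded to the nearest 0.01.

The missing cell is in the unexposed row: 2985 − 1356 = 1629.
So a = 365, b = 2057, c = 1356, d = 1629.
RR = [a/(a+b)] / [c/(c+d)] = (365/2422) / (1356/2985) = 0.15070/0.45427 = 0.33174

0.33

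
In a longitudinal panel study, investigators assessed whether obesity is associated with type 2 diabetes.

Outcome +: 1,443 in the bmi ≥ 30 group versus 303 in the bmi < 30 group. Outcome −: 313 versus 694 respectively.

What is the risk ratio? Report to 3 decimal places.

From the description: a = 1443, b = 313, c = 303, d = 694.
Risk in exposed = 1443/1756 = 0.82175; risk in unexposed = 303/997 = 0.30391.
RR = 0.82175 / 0.30391 = 2.70392
The risk among the exposed is 2.70 times that among the unexposed.

2.704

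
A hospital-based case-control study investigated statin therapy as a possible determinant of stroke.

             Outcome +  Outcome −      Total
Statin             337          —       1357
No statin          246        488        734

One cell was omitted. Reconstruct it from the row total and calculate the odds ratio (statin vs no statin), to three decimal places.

The missing cell is in the exposed row: 1357 − 337 = 1020.
So a = 337, b = 1020, c = 246, d = 488.
OR = (a·d)/(b·c) = (337 × 488) / (1020 × 246) = 164456 / 250920 = 0.65541

0.655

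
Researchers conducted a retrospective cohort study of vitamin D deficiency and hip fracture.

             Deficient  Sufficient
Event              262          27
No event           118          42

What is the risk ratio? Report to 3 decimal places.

Reading the table with exposure as columns: a = 262 (Deficient, case), b = 118 (Deficient, non-case), c = 27 (Sufficient, case), d = 42.
Risk in exposed = 262/380 = 0.68947; risk in unexposed = 27/69 = 0.39130.
RR = 0.68947 / 0.39130 = 1.76199
The risk among the exposed is 1.76 times that among the unexposed.

1.762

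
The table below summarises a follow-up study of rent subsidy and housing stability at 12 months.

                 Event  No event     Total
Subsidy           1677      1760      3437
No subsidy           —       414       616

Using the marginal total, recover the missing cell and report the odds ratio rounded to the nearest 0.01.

1.95

The missing cell is in the unexposed row: 616 − 414 = 202.
So a = 1677, b = 1760, c = 202, d = 414.
OR = (a·d)/(b·c) = (1677 × 414) / (1760 × 202) = 694278 / 355520 = 1.95285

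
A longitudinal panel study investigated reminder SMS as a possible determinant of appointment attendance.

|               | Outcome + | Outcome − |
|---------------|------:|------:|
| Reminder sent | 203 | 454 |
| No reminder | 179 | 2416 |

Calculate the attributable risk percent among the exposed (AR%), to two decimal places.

Cells: a = 203, b = 454, c = 179, d = 2416.
Risk in exposed = 203/657 = 0.30898; risk in unexposed = 179/2595 = 0.06898.
RR = 0.30898/0.06898 = 4.47935
AR% = (RR − 1)/RR × 100 = (4.47935 − 1)/4.47935 × 100 = 77.6753%

77.68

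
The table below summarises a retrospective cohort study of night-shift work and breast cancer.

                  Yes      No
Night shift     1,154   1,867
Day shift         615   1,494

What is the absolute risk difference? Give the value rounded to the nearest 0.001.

Cells: a = 1154, b = 1867, c = 615, d = 1494.
Risk in exposed = 1154/3021 = 0.381993; risk in unexposed = 615/2109 = 0.291607.
Risk difference = 0.381993 − 0.291607 = 0.090385

0.090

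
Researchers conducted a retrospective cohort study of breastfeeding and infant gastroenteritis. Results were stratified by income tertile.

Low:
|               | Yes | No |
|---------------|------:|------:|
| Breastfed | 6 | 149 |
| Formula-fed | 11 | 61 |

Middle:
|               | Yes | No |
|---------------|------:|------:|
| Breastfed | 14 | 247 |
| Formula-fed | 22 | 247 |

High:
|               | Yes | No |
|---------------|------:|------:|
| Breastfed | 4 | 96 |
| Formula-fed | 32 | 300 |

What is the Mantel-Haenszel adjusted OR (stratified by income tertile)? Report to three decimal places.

0.444

OR_MH = Σ(aᵢdᵢ/nᵢ) / Σ(bᵢcᵢ/nᵢ), where nᵢ is the stratum total.
Stratum 1 (Low): n = 227; a·d/n = 6·61/227 = 1.6123; b·c/n = 149·11/227 = 7.2203
Stratum 2 (Middle): n = 530; a·d/n = 14·247/530 = 6.5245; b·c/n = 247·22/530 = 10.2528
Stratum 3 (High): n = 432; a·d/n = 4·300/432 = 2.7778; b·c/n = 96·32/432 = 7.1111
OR_MH = (1.6123 + 6.5245 + 2.7778) / (7.2203 + 10.2528 + 7.1111) = 10.9146 / 24.5842 = 0.44397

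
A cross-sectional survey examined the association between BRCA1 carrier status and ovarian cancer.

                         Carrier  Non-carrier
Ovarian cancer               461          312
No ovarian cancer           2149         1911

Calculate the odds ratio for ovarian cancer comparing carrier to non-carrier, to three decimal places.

Reading the table with exposure as columns: a = 461 (Carrier, case), b = 2149 (Carrier, non-case), c = 312 (Non-carrier, case), d = 1911.
OR = (a·d)/(b·c) = (461 × 1911) / (2149 × 312) = 880971 / 670488 = 1.31393
The odds of ovarian cancer are about 1.31 times as high in the carrier group.

1.314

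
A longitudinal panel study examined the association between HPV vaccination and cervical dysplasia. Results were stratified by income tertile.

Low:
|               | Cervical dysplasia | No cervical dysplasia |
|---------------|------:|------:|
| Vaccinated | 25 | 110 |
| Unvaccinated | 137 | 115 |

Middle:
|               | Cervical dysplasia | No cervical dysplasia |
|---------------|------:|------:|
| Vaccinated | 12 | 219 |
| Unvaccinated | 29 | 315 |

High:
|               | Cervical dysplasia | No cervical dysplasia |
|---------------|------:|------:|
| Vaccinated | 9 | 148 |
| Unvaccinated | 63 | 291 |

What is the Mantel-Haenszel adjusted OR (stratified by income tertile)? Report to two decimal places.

OR_MH = Σ(aᵢdᵢ/nᵢ) / Σ(bᵢcᵢ/nᵢ), where nᵢ is the stratum total.
Stratum 1 (Low): n = 387; a·d/n = 25·115/387 = 7.4289; b·c/n = 110·137/387 = 38.9406
Stratum 2 (Middle): n = 575; a·d/n = 12·315/575 = 6.5739; b·c/n = 219·29/575 = 11.0452
Stratum 3 (High): n = 511; a·d/n = 9·291/511 = 5.1252; b·c/n = 148·63/511 = 18.2466
OR_MH = (7.4289 + 6.5739 + 5.1252) / (38.9406 + 11.0452 + 18.2466) = 19.1281 / 68.2324 = 0.28034

0.28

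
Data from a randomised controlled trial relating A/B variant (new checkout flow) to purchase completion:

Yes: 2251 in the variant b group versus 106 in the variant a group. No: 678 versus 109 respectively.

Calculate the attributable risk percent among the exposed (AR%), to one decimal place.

From the description: a = 2251, b = 678, c = 106, d = 109.
Risk in exposed = 2251/2929 = 0.76852; risk in unexposed = 106/215 = 0.49302.
RR = 0.76852/0.49302 = 1.55879
AR% = (RR − 1)/RR × 100 = (1.55879 − 1)/1.55879 × 100 = 35.8478%

35.8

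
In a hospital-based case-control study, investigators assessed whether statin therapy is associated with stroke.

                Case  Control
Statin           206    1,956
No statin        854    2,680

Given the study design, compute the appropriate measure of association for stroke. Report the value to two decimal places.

0.33

Cells: a = 206, b = 1956, c = 854, d = 2680.
This is a hospital-based case-control study: participants were sampled on outcome status, so risks in the source population cannot be estimated directly — relative risk is not valid here. The odds ratio is the appropriate measure.
OR = (a·d)/(b·c) = (206 × 2680) / (1956 × 854) = 552080 / 1670424 = 0.33050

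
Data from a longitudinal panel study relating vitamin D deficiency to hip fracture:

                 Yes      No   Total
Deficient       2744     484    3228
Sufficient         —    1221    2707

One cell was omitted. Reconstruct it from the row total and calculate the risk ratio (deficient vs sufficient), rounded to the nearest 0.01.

The missing cell is in the unexposed row: 2707 − 1221 = 1486.
So a = 2744, b = 484, c = 1486, d = 1221.
RR = [a/(a+b)] / [c/(c+d)] = (2744/3228) / (1486/2707) = 0.85006/0.54895 = 1.54853

1.55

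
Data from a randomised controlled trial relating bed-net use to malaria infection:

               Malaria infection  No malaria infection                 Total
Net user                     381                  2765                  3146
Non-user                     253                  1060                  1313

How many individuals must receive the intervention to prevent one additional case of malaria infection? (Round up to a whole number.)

14

Risk in treated group = 381/3146 = 0.12111; risk in control = 253/1313 = 0.19269.
Absolute risk reduction = 0.19269 − 0.12111 = 0.07158
NNT = 1 / ARR = 1 / 0.07158 = 13.970 → round up → 14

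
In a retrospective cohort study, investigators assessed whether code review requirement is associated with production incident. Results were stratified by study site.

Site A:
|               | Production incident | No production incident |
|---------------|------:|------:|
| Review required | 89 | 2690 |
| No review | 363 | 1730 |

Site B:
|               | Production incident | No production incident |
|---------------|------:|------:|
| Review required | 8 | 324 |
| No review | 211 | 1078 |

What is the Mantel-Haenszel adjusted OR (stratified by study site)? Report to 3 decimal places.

OR_MH = Σ(aᵢdᵢ/nᵢ) / Σ(bᵢcᵢ/nᵢ), where nᵢ is the stratum total.
Stratum 1 (Site A): n = 4872; a·d/n = 89·1730/4872 = 31.6030; b·c/n = 2690·363/4872 = 200.4249
Stratum 2 (Site B): n = 1621; a·d/n = 8·1078/1621 = 5.3202; b·c/n = 324·211/1621 = 42.1740
OR_MH = (31.6030 + 5.3202) / (200.4249 + 42.1740) = 36.9232 / 242.5988 = 0.15220

0.152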